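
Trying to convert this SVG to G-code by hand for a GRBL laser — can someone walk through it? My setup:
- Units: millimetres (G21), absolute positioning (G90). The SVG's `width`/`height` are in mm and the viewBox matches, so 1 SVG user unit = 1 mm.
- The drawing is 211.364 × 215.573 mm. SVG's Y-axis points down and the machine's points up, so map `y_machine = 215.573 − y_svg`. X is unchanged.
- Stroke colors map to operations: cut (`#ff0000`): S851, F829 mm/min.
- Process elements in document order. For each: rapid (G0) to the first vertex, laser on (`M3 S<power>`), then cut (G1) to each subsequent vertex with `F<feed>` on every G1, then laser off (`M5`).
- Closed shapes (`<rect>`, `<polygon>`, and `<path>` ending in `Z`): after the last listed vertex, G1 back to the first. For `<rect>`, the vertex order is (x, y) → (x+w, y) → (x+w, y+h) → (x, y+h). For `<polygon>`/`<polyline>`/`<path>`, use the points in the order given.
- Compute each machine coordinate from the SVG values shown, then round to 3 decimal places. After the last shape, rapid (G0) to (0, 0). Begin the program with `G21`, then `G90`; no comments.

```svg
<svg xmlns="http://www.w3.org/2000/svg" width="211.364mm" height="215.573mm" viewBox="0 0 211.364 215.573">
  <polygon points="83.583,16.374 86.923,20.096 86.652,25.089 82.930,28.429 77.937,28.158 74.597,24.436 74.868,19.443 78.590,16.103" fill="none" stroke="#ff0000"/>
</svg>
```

G21
G90
G0 X83.583 Y199.199
M3 S851
G1 X86.923 Y195.477 F829
G1 X86.652 Y190.484 F829
G1 X82.930 Y187.144 F829
G1 X77.937 Y187.415 F829
G1 X74.597 Y191.137 F829
G1 X74.868 Y196.130 F829
G1 X78.590 Y199.470 F829
G1 X83.583 Y199.199 F829
M5
G0 X0.000 Y0.000

viewBox `0 0 211.364 215.573` with mm width/height → 1 unit = 1 mm. Flip: y_m = 215.573 − y_svg.

**Shape 1** — `<polygon>` regular polygon, stroke `#ff0000` → cut (S851, F829). Machine vertices: (83.583,199.199) → (86.923,195.477) → (86.652,190.484) → (82.930,187.144) → (77.937,187.415) → (74.597,191.137) → (74.868,196.130) → (78.590,199.470) → (83.583,199.199). Closed: final G1 returns to the first vertex.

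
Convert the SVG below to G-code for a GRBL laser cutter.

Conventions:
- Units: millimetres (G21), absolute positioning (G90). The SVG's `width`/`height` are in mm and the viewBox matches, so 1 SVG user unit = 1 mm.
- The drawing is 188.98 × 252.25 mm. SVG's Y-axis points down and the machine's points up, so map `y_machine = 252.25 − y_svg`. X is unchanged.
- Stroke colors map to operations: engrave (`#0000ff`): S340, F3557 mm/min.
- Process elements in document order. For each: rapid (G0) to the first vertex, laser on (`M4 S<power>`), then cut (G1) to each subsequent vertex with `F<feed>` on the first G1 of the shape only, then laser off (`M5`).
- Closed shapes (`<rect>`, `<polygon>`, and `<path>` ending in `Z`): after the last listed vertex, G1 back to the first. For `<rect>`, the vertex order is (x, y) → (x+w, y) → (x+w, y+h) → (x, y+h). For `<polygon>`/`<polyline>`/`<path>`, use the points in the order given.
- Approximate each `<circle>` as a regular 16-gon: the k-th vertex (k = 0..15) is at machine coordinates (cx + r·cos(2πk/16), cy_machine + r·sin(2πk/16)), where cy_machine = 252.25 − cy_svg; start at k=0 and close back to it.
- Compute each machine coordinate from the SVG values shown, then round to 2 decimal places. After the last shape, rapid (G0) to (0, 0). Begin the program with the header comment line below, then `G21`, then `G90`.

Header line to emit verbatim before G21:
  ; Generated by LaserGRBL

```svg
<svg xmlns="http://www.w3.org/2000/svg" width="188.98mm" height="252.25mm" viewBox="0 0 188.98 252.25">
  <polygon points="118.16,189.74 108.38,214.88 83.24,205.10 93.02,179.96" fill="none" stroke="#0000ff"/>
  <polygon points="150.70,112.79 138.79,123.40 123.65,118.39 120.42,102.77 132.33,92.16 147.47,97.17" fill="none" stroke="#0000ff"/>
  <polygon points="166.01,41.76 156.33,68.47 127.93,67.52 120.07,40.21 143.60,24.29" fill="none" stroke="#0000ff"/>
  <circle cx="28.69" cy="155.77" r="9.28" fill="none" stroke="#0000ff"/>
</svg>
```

; Generated by LaserGRBL
G21
G90
G0 X118.16 Y62.51
M4 S340
G1 X108.38 Y37.37 F3557
G1 X83.24 Y47.15
G1 X93.02 Y72.29
G1 X118.16 Y62.51
M5
G0 X150.70 Y139.46
M4 S340
G1 X138.79 Y128.85 F3557
G1 X123.65 Y133.86
G1 X120.42 Y149.48
G1 X132.33 Y160.09
G1 X147.47 Y155.08
G1 X150.70 Y139.46
M5
G0 X166.01 Y210.49
M4 S340
G1 X156.33 Y183.78 F3557
G1 X127.93 Y184.73
G1 X120.07 Y212.04
G1 X143.60 Y227.96
G1 X166.01 Y210.49
M5
G0 X37.97 Y96.48
M4 S340
G1 X37.26 Y100.03 F3557
G1 X35.25 Y103.04
G1 X32.24 Y105.05
G1 X28.69 Y105.76
G1 X25.14 Y105.05
G1 X22.13 Y103.04
G1 X20.12 Y100.03
G1 X19.41 Y96.48
G1 X20.12 Y92.93
G1 X22.13 Y89.92
G1 X25.14 Y87.91
G1 X28.69 Y87.20
G1 X32.24 Y87.91
G1 X35.25 Y89.92
G1 X37.26 Y92.93
G1 X37.97 Y96.48
M5
G0 X0.00 Y0.00

Since the viewBox matches the mm dimensions, user units are millimetres directly. The only transform is the Y-flip y_m = 252.25 − y_svg.

Shape 1 is a regular polygon drawn with `<polygon>`. Its stroke #0000ff means engrave at S340, F3557. After flipping Y the toolpath is (118.16,62.51) → (108.38,37.37) → (83.24,47.15) → (93.02,72.29) → (118.16,62.51), returning to the start.

Shape 2 is a regular polygon drawn with `<polygon>`. Its stroke #0000ff means engrave at S340, F3557. After flipping Y the toolpath is (150.70,139.46) → (138.79,128.85) → (123.65,133.86) → (120.42,149.48) → (132.33,160.09) → (147.47,155.08) → (150.70,139.46), returning to the start.

Shape 3 is a regular polygon drawn with `<polygon>`. Its stroke #0000ff means engrave at S340, F3557. After flipping Y the toolpath is (166.01,210.49) → (156.33,183.78) → (127.93,184.73) → (120.07,212.04) → (143.60,227.96) → (166.01,210.49), returning to the start.

Shape 4 is a circle drawn with `<circle>`. Its stroke #0000ff means engrave at S340, F3557. After flipping Y the toolpath is (37.97,96.48) → (37.26,100.03) → (35.25,103.04) → (32.24,105.05) → (28.69,105.76) → (25.14,105.05) → (22.13,103.04) → (20.12,100.03) → (19.41,96.48) → (20.12,92.93) → (22.13,89.92) → (25.14,87.91) → (28.69,87.20) → (32.24,87.91) → (35.25,89.92) → (37.26,92.93) → (37.97,96.48), returning to the start.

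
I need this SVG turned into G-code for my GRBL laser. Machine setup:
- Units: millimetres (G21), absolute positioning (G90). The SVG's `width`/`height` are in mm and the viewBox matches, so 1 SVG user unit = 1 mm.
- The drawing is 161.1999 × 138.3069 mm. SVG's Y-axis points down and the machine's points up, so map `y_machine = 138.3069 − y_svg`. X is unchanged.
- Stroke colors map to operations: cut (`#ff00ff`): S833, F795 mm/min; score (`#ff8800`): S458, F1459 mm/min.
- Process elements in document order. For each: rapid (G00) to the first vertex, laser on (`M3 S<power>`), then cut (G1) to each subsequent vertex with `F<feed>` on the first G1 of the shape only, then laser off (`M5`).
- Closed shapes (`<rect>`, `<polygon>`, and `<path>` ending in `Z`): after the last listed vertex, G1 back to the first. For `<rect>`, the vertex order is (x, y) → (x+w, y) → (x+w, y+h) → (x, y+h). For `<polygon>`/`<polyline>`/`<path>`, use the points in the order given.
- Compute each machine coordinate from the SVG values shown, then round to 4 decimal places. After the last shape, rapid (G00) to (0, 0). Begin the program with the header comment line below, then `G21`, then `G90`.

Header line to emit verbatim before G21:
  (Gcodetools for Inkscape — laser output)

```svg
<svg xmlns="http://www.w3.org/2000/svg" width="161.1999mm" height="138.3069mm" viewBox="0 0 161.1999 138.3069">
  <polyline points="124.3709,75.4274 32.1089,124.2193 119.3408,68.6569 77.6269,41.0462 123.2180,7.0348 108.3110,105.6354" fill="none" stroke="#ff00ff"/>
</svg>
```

(Gcodetools for Inkscape — laser output)
G21
G90
G00 X124.3709 Y62.8795
M3 S833
G1 X32.1089 Y14.0876 F795
G1 X119.3408 Y69.6500
G1 X77.6269 Y97.2607
G1 X123.2180 Y131.2721
G1 X108.3110 Y32.6715
M5
G00 X0.0000 Y0.0000

1 u = 1 mm; y_m = 138.3069 − y.

[1] `<polyline>` open polyline, #ff00ff→cut S833 F795: (124.3709,62.8795) → (32.1089,14.0876) → (119.3408,69.6500) → (77.6269,97.2607) → (123.2180,131.2721) → (108.3110,32.6715)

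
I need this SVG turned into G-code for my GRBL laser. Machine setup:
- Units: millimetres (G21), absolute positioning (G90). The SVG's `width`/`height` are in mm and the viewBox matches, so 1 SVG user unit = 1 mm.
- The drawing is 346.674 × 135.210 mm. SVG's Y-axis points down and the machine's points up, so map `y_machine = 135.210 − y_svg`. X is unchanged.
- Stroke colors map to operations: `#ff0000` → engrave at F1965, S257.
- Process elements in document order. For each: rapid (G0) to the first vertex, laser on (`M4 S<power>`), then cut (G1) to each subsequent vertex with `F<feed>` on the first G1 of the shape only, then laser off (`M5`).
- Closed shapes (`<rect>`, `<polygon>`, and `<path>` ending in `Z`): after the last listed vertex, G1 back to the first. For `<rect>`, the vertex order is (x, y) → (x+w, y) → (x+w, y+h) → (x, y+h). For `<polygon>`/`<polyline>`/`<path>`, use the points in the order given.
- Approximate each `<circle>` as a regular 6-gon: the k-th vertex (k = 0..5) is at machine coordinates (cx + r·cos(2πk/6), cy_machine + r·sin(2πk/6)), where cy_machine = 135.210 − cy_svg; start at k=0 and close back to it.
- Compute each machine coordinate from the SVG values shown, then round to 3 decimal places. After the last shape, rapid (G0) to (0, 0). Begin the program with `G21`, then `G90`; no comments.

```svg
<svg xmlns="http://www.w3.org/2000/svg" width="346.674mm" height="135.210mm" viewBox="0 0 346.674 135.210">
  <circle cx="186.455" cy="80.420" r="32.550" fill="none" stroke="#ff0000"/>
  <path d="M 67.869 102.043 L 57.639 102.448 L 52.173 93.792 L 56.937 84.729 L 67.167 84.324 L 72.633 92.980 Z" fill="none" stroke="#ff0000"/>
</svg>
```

G21
G90
G0 X219.005 Y54.790
M4 S257
G1 X202.730 Y82.979 F1965
G1 X170.180 Y82.979
G1 X153.905 Y54.790
G1 X170.180 Y26.601
G1 X202.730 Y26.601
G1 X219.005 Y54.790
M5
G0 X67.869 Y33.167
M4 S257
G1 X57.639 Y32.762 F1965
G1 X52.173 Y41.418
G1 X56.937 Y50.481
G1 X67.167 Y50.886
G1 X72.633 Y42.230
G1 X67.869 Y33.167
M5
G0 X0.000 Y0.000

1 u = 1 mm; y_m = 135.210 − y.

[1] `<circle>` circle, #ff0000→engrave S257 F1965: (219.005,54.790) → (202.730,82.979) → (170.180,82.979) → (153.905,54.790) → (170.180,26.601) → (202.730,26.601) → (219.005,54.790) (closed)

[2] `<path>` regular polygon, #ff0000→engrave S257 F1965: (67.869,33.167) → (57.639,32.762) → (52.173,41.418) → (56.937,50.481) → (67.167,50.886) → (72.633,42.230) → (67.869,33.167) (closed)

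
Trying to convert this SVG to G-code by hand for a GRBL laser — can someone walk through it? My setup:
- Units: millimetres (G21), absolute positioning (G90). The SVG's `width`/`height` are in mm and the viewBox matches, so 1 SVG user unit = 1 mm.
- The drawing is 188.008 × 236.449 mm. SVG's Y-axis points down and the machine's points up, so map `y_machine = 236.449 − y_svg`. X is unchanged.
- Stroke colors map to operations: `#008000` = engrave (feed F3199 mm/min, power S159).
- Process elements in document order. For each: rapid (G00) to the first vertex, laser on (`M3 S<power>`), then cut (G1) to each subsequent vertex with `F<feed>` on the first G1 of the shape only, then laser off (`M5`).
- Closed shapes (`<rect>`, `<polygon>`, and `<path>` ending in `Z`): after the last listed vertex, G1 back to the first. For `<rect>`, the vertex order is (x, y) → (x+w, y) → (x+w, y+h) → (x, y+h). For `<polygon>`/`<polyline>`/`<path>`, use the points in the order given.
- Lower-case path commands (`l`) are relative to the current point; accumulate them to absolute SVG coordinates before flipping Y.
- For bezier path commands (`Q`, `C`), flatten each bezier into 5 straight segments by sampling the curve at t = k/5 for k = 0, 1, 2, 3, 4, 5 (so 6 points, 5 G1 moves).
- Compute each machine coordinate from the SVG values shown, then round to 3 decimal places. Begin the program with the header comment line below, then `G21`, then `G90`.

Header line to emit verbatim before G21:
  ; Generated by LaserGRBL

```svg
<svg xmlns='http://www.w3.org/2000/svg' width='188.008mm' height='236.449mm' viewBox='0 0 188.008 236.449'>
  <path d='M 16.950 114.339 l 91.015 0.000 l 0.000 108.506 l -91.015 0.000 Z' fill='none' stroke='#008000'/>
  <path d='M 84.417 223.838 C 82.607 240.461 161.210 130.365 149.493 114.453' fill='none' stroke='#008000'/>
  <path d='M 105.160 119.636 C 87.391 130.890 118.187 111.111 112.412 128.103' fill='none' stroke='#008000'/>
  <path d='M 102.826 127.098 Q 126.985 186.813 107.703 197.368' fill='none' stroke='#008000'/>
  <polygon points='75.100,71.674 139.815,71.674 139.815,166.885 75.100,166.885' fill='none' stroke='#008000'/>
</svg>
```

; Generated by LaserGRBL
G21
G90
G00 X16.950 Y122.110
M3 S159
G1 X107.965 Y122.110 F3199
G1 X107.965 Y13.604
G1 X16.950 Y13.604
G1 X16.950 Y122.110
M5
G00 X84.417 Y12.611
M3 S159
G1 X91.615 Y16.076 F3199
G1 X109.916 Y39.351
G1 X131.127 Y71.831
G1 X147.051 Y102.914
G1 X149.493 Y121.996
M5
G00 X105.160 Y116.813
M3 S159
G1 X99.645 Y113.242 F3199
G1 X101.700 Y113.865
G1 X107.237 Y115.426
G1 X112.170 Y114.671
G1 X112.412 Y108.346
M5
G00 X102.826 Y109.351
M3 S159
G1 X110.752 Y87.431 F3199
G1 X115.203 Y69.445
G1 X116.178 Y55.391
G1 X113.678 Y45.269
G1 X107.703 Y39.081
M5
G00 X75.100 Y164.775
M3 S159
G1 X139.815 Y164.775 F3199
G1 X139.815 Y69.564
G1 X75.100 Y69.564
G1 X75.100 Y164.775
M5

1 u = 1 mm; y_m = 236.449 − y.

[1] `<path>` rectangle, #008000→engrave S159 F3199: (16.950,122.110) → (107.965,122.110) → (107.965,13.604) → (16.950,13.604) → (16.950,122.110) (closed)

[2] `<path>` cubic bezier, #008000→engrave S159 F3199: (84.417,12.611) → (91.615,16.076) → (109.916,39.351) → (131.127,71.831) → (147.051,102.914) → (149.493,121.996)

[3] `<path>` cubic bezier, #008000→engrave S159 F3199: (105.160,116.813) → (99.645,113.242) → (101.700,113.865) → (107.237,115.426) → (112.170,114.671) → (112.412,108.346)

[4] `<path>` quadratic bezier, #008000→engrave S159 F3199: (102.826,109.351) → (110.752,87.431) → (115.203,69.445) → (116.178,55.391) → (113.678,45.269) → (107.703,39.081)

[5] `<polygon>` rectangle, #008000→engrave S159 F3199: (75.100,164.775) → (139.815,164.775) → (139.815,69.564) → (75.100,69.564) → (75.100,164.775) (closed)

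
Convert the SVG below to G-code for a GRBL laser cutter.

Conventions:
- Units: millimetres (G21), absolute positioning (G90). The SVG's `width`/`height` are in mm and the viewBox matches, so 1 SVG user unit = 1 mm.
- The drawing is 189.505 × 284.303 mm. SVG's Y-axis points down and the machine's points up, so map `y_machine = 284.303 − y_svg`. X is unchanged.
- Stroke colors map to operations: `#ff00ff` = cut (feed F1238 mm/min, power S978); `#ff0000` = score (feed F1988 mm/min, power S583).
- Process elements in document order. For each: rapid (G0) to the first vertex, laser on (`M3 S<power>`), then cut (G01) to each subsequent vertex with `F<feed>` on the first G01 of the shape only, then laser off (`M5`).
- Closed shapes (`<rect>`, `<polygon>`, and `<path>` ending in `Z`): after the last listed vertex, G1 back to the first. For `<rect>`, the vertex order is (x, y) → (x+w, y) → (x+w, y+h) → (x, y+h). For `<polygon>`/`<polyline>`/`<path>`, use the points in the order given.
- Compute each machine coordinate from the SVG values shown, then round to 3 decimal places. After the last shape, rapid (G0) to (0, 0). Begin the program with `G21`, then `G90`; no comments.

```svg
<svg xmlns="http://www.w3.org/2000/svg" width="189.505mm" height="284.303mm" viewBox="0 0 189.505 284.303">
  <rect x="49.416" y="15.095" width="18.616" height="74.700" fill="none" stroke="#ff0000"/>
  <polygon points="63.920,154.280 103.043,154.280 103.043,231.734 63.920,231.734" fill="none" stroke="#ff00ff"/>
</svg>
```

viewBox `0 0 189.505 284.303` with mm width/height → 1 unit = 1 mm. Flip: y_m = 284.303 − y_svg.

**Shape 1** — `<rect>` rectangle, stroke `#ff0000` → score (S583, F1988). Machine vertices: (49.416,269.208) → (68.032,269.208) → (68.032,194.508) → (49.416,194.508) → (49.416,269.208). Closed: final G1 returns to the first vertex.

**Shape 2** — `<polygon>` rectangle, stroke `#ff00ff` → cut (S978, F1238). Machine vertices: (63.920,130.023) → (103.043,130.023) → (103.043,52.569) → (63.920,52.569) → (63.920,130.023). Closed: final G1 returns to the first vertex.

G21
G90
G0 X49.416 Y269.208
M3 S583
G01 X68.032 Y269.208 F1988
G01 X68.032 Y194.508
G01 X49.416 Y194.508
G01 X49.416 Y269.208
M5
G0 X63.920 Y130.023
M3 S978
G01 X103.043 Y130.023 F1238
G01 X103.043 Y52.569
G01 X63.920 Y52.569
G01 X63.920 Y130.023
M5
G0 X0.000 Y0.000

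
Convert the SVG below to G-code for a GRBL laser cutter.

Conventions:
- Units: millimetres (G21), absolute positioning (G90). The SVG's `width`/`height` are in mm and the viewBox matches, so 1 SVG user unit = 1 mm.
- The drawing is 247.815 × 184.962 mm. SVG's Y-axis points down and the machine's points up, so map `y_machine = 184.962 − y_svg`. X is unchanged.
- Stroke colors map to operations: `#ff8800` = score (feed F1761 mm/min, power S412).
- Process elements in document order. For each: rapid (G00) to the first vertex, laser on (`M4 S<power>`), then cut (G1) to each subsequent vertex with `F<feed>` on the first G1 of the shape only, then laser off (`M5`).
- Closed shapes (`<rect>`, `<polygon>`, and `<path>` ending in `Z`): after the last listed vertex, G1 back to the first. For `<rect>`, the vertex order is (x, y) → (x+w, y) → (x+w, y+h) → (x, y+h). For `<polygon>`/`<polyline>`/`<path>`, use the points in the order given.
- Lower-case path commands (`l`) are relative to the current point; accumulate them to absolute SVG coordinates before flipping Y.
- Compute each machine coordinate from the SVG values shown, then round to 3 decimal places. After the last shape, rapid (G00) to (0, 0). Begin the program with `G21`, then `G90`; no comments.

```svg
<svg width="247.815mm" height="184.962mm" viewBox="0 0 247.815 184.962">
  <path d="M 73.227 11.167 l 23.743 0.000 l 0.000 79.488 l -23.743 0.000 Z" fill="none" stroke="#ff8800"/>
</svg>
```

G21
G90
G00 X73.227 Y173.795
M4 S412
G1 X96.970 Y173.795 F1761
G1 X96.970 Y94.307
G1 X73.227 Y94.307
G1 X73.227 Y173.795
M5
G00 X0.000 Y0.000

viewBox `0 0 247.815 184.962` with mm width/height → 1 unit = 1 mm. Flip: y_m = 184.962 − y_svg.

**Shape 1** — `<path>` rectangle, stroke `#ff8800` → score (S412, F1761). Machine vertices: (73.227,173.795) → (96.970,173.795) → (96.970,94.307) → (73.227,94.307) → (73.227,173.795). Closed: final G1 returns to the first vertex.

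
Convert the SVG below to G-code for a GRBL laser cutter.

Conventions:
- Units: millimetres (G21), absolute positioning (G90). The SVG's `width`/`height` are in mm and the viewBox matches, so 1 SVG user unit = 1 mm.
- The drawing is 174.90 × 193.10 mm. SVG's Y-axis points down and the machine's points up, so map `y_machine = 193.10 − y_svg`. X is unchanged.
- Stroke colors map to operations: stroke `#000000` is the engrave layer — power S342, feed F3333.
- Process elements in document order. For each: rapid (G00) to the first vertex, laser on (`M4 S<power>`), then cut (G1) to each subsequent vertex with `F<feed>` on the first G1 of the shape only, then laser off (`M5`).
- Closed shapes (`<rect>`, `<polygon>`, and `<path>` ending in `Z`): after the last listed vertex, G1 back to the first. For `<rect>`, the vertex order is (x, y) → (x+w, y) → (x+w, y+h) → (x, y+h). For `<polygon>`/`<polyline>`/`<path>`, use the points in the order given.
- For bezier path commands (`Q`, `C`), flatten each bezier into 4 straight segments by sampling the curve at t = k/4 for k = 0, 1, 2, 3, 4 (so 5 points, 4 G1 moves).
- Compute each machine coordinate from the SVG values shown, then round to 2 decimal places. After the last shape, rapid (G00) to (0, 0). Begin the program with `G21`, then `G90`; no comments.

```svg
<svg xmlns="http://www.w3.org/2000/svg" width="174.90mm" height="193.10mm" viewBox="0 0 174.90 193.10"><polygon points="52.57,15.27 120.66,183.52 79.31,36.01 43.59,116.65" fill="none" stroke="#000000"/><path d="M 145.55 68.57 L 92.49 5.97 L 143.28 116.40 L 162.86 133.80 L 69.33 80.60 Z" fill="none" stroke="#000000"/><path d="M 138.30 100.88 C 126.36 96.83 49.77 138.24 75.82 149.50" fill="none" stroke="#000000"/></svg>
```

G21
G90
G00 X52.57 Y177.83
M4 S342
G1 X120.66 Y9.58 F3333
G1 X79.31 Y157.09
G1 X43.59 Y76.45
G1 X52.57 Y177.83
M5
G00 X145.55 Y124.53
M4 S342
G1 X92.49 Y187.13 F3333
G1 X143.28 Y76.70
G1 X162.86 Y59.30
G1 X69.33 Y112.50
G1 X145.55 Y124.53
M5
G00 X138.30 Y92.22
M4 S342
G1 X119.84 Y87.92 F3333
G1 X92.81 Y73.65
G1 X72.91 Y56.52
G1 X75.82 Y43.60
M5
G00 X0.00 Y0.00

1 u = 1 mm; y_m = 193.10 − y.

[1] `<polygon>` closed polygon, #000000→engrave S342 F3333: (52.57,177.83) → (120.66,9.58) → (79.31,157.09) → (43.59,76.45) → (52.57,177.83) (closed)

[2] `<path>` closed polygon, #000000→engrave S342 F3333: (145.55,124.53) → (92.49,187.13) → (143.28,76.70) → (162.86,59.30) → (69.33,112.50) → (145.55,124.53) (closed)

[3] `<path>` cubic bezier, #000000→engrave S342 F3333: (138.30,92.22) → (119.84,87.92) → (92.81,73.65) → (72.91,56.52) → (75.82,43.60)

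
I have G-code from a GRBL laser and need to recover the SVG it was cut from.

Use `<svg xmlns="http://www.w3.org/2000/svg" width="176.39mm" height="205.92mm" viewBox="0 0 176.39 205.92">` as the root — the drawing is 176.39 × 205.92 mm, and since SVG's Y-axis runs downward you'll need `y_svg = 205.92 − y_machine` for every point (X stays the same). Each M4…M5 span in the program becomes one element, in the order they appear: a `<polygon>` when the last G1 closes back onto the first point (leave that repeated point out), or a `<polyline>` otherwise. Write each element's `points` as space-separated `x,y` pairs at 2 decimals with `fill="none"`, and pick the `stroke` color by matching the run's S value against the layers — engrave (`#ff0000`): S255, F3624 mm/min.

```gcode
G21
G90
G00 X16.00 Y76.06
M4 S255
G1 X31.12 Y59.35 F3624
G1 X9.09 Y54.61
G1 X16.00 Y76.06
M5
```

Machine Y-up, SVG Y-down with viewBox height 205.92, so y_svg = 205.92 − y_machine; X carries over. Every run uses S255, so all elements get stroke `#ff0000` (engrave).

Run 1: The run returns to its start, so emit a `<polygon>` with points (Y-flipped): 16.00,129.86 31.12,146.57 9.09,151.31.

<svg xmlns="http://www.w3.org/2000/svg" width="176.39mm" height="205.92mm" viewBox="0 0 176.39 205.92">
  <polygon points="16.00,129.86 31.12,146.57 9.09,151.31" fill="none" stroke="#ff0000"/>
</svg>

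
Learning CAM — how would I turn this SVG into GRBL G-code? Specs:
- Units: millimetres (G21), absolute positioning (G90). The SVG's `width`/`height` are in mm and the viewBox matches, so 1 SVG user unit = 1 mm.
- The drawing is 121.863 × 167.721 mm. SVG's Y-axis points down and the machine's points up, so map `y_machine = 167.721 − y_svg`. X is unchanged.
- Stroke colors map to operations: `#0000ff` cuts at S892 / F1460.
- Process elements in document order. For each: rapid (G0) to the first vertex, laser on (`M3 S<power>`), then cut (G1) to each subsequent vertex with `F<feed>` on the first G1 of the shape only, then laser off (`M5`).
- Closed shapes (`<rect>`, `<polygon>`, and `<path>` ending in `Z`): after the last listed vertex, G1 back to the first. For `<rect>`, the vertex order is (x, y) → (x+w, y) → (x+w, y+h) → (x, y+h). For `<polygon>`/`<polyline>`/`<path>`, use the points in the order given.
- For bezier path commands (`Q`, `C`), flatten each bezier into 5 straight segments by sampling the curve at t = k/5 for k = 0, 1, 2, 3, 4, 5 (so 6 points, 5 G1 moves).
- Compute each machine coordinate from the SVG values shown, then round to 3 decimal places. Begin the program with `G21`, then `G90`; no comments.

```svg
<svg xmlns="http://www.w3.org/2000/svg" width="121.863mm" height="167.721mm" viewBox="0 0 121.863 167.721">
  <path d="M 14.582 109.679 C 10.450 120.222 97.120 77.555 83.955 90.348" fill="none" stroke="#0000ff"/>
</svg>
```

viewBox `0 0 121.863 167.721` with mm width/height → 1 unit = 1 mm. Flip: y_m = 167.721 − y_svg.

**Shape 1** — `<path>` cubic bezier, stroke `#0000ff` → cut (S892, F1460). Control points (SVG): P0=(14.582,109.679), P1=(10.450,120.222), P2=(97.120,77.555), P3=(83.955,90.348); sampled at t=k/5. Machine vertices: (14.582,58.042) → (21.474,57.232) → (41.008,63.976) → (64.033,73.059) → (81.399,79.263) → (83.955,77.373). Open path.

G21
G90
G0 X14.582 Y58.042
M3 S892
G1 X21.474 Y57.232 F1460
G1 X41.008 Y63.976
G1 X64.033 Y73.059
G1 X81.399 Y79.263
G1 X83.955 Y77.373
M5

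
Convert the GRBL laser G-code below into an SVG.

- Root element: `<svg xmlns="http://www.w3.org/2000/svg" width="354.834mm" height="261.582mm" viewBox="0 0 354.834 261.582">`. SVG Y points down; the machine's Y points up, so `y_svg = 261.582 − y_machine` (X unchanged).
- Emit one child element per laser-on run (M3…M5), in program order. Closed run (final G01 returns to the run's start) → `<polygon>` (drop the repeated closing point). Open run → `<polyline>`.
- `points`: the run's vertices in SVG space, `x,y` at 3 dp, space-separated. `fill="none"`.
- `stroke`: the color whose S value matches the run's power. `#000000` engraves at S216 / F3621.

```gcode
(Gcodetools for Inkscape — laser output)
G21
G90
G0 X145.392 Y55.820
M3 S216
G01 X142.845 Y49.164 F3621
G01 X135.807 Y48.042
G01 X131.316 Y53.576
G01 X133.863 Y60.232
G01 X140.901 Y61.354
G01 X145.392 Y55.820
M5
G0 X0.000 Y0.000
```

Each laser-on run becomes one SVG element. Flip Y back into SVG space with y_svg = 261.582 − y_machine. Every run uses S216, so all elements get stroke `#000000` (engrave).

Run 1: The run returns to its start, so emit a `<polygon>` with points (Y-flipped): 145.392,205.762 142.845,212.418 135.807,213.540 131.316,208.006 133.863,201.350 140.901,200.228.

<svg xmlns="http://www.w3.org/2000/svg" width="354.834mm" height="261.582mm" viewBox="0 0 354.834 261.582">
  <polygon points="145.392,205.762 142.845,212.418 135.807,213.540 131.316,208.006 133.863,201.350 140.901,200.228" fill="none" stroke="#000000"/>
</svg>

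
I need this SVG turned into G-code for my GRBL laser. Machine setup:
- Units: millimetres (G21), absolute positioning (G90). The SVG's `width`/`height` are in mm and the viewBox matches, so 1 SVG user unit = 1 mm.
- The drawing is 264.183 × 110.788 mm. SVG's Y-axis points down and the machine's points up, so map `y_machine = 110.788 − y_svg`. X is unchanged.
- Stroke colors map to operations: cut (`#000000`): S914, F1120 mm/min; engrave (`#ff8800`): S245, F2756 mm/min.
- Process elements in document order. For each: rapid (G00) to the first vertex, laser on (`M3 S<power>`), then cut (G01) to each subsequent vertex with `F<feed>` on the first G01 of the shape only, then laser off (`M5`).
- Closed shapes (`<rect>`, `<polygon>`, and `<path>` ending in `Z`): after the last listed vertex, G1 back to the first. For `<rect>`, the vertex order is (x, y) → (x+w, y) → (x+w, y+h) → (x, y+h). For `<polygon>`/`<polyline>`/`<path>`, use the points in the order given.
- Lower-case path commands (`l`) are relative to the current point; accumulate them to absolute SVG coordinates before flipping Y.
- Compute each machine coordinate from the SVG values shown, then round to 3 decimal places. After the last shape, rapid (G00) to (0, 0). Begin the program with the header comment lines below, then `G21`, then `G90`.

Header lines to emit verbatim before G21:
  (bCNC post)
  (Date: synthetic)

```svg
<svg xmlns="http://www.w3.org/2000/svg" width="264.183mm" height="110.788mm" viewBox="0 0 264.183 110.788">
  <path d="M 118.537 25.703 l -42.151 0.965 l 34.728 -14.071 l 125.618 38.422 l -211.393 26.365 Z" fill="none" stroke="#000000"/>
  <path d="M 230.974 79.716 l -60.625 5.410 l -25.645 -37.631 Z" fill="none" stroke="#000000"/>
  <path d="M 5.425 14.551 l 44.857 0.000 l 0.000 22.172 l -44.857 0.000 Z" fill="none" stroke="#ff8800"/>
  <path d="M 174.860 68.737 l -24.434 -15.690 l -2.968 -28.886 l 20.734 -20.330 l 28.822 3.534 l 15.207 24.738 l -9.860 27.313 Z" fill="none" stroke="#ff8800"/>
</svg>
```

Since the viewBox matches the mm dimensions, user units are millimetres directly. The only transform is the Y-flip y_m = 110.788 − y_svg.

Shape 1 is a closed polygon drawn with `<path>`. Its stroke #000000 means cut at S914, F1120. After flipping Y the toolpath is (118.537,85.085) → (76.386,84.120) → (111.114,98.191) → (236.732,59.769) → (25.339,33.404) → (118.537,85.085), returning to the start.

Shape 2 is a closed polygon drawn with `<path>`. Its stroke #000000 means cut at S914, F1120. After flipping Y the toolpath is (230.974,31.072) → (170.349,25.662) → (144.704,63.293) → (230.974,31.072), returning to the start.

Shape 3 is a rectangle drawn with `<path>`. Its stroke #ff8800 means engrave at S245, F2756. After flipping Y the toolpath is (5.425,96.237) → (50.282,96.237) → (50.282,74.065) → (5.425,74.065) → (5.425,96.237), returning to the start.

Shape 4 is a regular polygon drawn with `<path>`. Its stroke #ff8800 means engrave at S245, F2756. After flipping Y the toolpath is (174.860,42.051) → (150.426,57.741) → (147.458,86.627) → (168.192,106.957) → (197.014,103.423) → (212.221,78.685) → (202.361,51.372) → (174.860,42.051), returning to the start.

(bCNC post)
(Date: synthetic)
G21
G90
G00 X118.537 Y85.085
M3 S914
G01 X76.386 Y84.120 F1120
G01 X111.114 Y98.191
G01 X236.732 Y59.769
G01 X25.339 Y33.404
G01 X118.537 Y85.085
M5
G00 X230.974 Y31.072
M3 S914
G01 X170.349 Y25.662 F1120
G01 X144.704 Y63.293
G01 X230.974 Y31.072
M5
G00 X5.425 Y96.237
M3 S245
G01 X50.282 Y96.237 F2756
G01 X50.282 Y74.065
G01 X5.425 Y74.065
G01 X5.425 Y96.237
M5
G00 X174.860 Y42.051
M3 S245
G01 X150.426 Y57.741 F2756
G01 X147.458 Y86.627
G01 X168.192 Y106.957
G01 X197.014 Y103.423
G01 X212.221 Y78.685
G01 X202.361 Y51.372
G01 X174.860 Y42.051
M5
G00 X0.000 Y0.000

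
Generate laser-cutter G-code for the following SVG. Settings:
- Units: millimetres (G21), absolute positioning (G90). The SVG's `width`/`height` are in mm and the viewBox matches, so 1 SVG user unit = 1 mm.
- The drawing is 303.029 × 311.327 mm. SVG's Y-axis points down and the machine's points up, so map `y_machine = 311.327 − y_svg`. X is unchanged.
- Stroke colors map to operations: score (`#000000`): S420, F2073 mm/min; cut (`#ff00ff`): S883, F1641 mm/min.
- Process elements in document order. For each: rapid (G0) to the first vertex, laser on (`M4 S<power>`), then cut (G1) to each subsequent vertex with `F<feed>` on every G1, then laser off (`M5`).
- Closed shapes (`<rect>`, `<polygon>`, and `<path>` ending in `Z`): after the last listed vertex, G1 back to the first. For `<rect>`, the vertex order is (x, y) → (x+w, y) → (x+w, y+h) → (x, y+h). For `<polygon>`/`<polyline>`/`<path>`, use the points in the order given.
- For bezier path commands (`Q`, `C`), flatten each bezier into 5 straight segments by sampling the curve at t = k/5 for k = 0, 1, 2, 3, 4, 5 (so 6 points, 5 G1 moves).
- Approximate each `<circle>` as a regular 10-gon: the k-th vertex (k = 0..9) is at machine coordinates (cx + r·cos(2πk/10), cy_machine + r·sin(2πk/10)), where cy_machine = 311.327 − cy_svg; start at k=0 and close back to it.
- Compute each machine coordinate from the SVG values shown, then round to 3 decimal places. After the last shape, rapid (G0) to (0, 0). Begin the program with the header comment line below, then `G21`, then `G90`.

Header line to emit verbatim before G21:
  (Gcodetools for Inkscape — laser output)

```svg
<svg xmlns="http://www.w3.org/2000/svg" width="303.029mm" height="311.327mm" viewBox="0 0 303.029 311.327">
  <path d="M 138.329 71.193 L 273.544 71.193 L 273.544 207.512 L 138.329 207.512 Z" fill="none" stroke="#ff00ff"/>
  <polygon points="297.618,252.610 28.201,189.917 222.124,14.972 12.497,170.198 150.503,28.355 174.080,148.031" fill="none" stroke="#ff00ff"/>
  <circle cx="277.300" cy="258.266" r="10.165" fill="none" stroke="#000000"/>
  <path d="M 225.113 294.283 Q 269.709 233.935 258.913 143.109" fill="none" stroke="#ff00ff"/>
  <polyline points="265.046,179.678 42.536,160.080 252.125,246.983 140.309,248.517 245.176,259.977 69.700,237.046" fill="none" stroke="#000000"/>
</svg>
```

(Gcodetools for Inkscape — laser output)
G21
G90
G0 X138.329 Y240.134
M4 S883
G1 X273.544 Y240.134 F1641
G1 X273.544 Y103.815 F1641
G1 X138.329 Y103.815 F1641
G1 X138.329 Y240.134 F1641
M5
G0 X297.618 Y58.717
M4 S883
G1 X28.201 Y121.410 F1641
G1 X222.124 Y296.355 F1641
G1 X12.497 Y141.129 F1641
G1 X150.503 Y282.972 F1641
G1 X174.080 Y163.296 F1641
G1 X297.618 Y58.717 F1641
M5
G0 X287.465 Y53.061
M4 S420
G1 X285.524 Y59.036 F2073
G1 X280.441 Y62.728 F2073
G1 X274.159 Y62.728 F2073
G1 X269.076 Y59.036 F2073
G1 X267.135 Y53.061 F2073
G1 X269.076 Y47.086 F2073
G1 X274.159 Y43.394 F2073
G1 X280.441 Y43.394 F2073
G1 X285.524 Y47.086 F2073
G1 X287.465 Y53.061 F2073
M5
G0 X225.113 Y17.044
M4 S883
G1 X240.736 Y42.402 F1641
G1 X251.927 Y70.199 F1641
G1 X258.687 Y100.434 F1641
G1 X261.016 Y133.107 F1641
G1 X258.913 Y168.218 F1641
M5
G0 X265.046 Y131.649
M4 S420
G1 X42.536 Y151.247 F2073
G1 X252.125 Y64.344 F2073
G1 X140.309 Y62.810 F2073
G1 X245.176 Y51.350 F2073
G1 X69.700 Y74.281 F2073
M5
G0 X0.000 Y0.000

viewBox `0 0 303.029 311.327` with mm width/height → 1 unit = 1 mm. Flip: y_m = 311.327 − y_svg.

**Shape 1** — `<path>` rectangle, stroke `#ff00ff` → cut (S883, F1641). Machine vertices: (138.329,240.134) → (273.544,240.134) → (273.544,103.815) → (138.329,103.815) → (138.329,240.134). Closed: final G1 returns to the first vertex.

**Shape 2** — `<polygon>` closed polygon, stroke `#ff00ff` → cut (S883, F1641). Machine vertices: (297.618,58.717) → (28.201,121.410) → (222.124,296.355) → (12.497,141.129) → (150.503,282.972) → (174.080,163.296) → (297.618,58.717). Closed: final G1 returns to the first vertex.

**Shape 3** — `<circle>` circle, stroke `#000000` → score (S420, F2073). Machine vertices: (287.465,53.061) → (285.524,59.036) → (280.441,62.728) → (274.159,62.728) → (269.076,59.036) → (267.135,53.061) → (269.076,47.086) → (274.159,43.394) → (280.441,43.394) → (285.524,47.086) → (287.465,53.061). Closed: final G1 returns to the first vertex.

**Shape 4** — `<path>` quadratic bezier, stroke `#ff00ff` → cut (S883, F1641). Control points (SVG): P0=(225.113,294.283), P1=(269.709,233.935), P2=(258.913,143.109); sampled at t=k/5. Machine vertices: (225.113,17.044) → (240.736,42.402) → (251.927,70.199) → (258.687,100.434) → (261.016,133.107) → (258.913,168.218). Open path.

**Shape 5** — `<polyline>` open polyline, stroke `#000000` → score (S420, F2073). Machine vertices: (265.046,131.649) → (42.536,151.247) → (252.125,64.344) → (140.309,62.810) → (245.176,51.350) → (69.700,74.281). Open path.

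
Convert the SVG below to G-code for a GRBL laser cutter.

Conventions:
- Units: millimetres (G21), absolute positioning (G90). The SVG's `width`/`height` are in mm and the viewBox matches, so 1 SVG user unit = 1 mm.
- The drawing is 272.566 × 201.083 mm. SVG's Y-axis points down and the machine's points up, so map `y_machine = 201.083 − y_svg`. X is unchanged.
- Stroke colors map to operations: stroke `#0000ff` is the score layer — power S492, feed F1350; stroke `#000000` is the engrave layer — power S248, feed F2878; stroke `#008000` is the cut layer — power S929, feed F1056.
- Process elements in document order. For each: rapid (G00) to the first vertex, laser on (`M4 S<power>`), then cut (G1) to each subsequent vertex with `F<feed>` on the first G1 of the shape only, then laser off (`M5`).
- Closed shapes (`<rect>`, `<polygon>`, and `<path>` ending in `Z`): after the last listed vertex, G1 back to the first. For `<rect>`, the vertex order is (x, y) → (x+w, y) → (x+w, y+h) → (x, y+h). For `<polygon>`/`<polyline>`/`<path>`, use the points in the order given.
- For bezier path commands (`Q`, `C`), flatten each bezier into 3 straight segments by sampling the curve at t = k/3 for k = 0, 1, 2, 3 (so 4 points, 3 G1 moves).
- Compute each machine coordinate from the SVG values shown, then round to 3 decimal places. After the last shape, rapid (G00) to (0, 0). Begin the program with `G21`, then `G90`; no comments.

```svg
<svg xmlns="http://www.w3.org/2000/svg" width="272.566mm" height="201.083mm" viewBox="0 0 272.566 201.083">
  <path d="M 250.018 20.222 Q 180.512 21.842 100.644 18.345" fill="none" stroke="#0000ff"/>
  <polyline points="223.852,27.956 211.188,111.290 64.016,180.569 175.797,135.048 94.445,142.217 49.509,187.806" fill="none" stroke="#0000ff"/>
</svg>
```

1 u = 1 mm; y_m = 201.083 − y.

[1] `<path>` quadratic bezier, #0000ff→score S492 F1350: (250.018,180.861) → (202.529,180.350) → (152.738,180.975) → (100.644,182.738)

[2] `<polyline>` open polyline, #0000ff→score S492 F1350: (223.852,173.127) → (211.188,89.793) → (64.016,20.514) → (175.797,66.035) → (94.445,58.866) → (49.509,13.277)

G21
G90
G00 X250.018 Y180.861
M4 S492
G1 X202.529 Y180.350 F1350
G1 X152.738 Y180.975
G1 X100.644 Y182.738
M5
G00 X223.852 Y173.127
M4 S492
G1 X211.188 Y89.793 F1350
G1 X64.016 Y20.514
G1 X175.797 Y66.035
G1 X94.445 Y58.866
G1 X49.509 Y13.277
M5
G00 X0.000 Y0.000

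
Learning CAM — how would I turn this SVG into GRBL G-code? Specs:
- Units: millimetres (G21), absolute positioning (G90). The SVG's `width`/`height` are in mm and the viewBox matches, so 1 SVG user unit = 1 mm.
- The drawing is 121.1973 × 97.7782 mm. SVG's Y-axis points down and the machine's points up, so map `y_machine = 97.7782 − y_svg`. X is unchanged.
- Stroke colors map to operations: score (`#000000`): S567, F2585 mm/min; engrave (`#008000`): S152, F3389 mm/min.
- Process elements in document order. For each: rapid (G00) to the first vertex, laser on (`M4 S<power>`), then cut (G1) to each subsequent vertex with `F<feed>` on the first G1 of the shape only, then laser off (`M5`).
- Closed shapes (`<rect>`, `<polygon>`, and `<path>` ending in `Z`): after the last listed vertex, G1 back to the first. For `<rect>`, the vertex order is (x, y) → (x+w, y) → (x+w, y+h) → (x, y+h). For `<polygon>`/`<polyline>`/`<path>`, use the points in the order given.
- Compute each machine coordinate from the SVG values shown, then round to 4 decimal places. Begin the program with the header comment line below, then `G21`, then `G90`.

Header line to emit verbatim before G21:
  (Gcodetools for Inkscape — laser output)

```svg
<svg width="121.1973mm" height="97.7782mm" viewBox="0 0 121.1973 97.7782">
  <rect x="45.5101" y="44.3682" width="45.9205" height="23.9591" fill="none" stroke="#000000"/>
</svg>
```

(Gcodetools for Inkscape — laser output)
G21
G90
G00 X45.5101 Y53.4100
M4 S567
G1 X91.4306 Y53.4100 F2585
G1 X91.4306 Y29.4509
G1 X45.5101 Y29.4509
G1 X45.5101 Y53.4100
M5

1 u = 1 mm; y_m = 97.7782 − y.

[1] `<rect>` rectangle, #000000→score S567 F2585: (45.5101,53.4100) → (91.4306,53.4100) → (91.4306,29.4509) → (45.5101,29.4509) → (45.5101,53.4100) (closed)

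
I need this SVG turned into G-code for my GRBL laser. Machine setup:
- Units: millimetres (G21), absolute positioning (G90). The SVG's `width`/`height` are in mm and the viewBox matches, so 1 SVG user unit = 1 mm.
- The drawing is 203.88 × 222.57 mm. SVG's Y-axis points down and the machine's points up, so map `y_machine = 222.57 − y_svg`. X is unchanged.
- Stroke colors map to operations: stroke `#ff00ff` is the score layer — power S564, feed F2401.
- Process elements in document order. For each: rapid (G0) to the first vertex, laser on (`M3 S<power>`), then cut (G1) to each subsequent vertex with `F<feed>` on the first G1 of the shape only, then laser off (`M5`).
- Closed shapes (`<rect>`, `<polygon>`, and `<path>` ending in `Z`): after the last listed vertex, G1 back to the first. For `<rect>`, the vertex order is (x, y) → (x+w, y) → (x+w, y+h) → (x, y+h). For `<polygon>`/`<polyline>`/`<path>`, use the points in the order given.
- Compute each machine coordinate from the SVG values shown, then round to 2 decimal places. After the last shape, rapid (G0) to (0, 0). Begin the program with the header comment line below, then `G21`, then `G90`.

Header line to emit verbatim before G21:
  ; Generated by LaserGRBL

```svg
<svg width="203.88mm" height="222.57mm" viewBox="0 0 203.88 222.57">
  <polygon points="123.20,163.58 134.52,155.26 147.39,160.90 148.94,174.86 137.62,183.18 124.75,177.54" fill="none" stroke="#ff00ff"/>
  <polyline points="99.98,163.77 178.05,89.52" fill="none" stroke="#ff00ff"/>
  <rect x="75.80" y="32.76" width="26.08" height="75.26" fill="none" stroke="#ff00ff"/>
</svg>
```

; Generated by LaserGRBL
G21
G90
G0 X123.20 Y58.99
M3 S564
G1 X134.52 Y67.31 F2401
G1 X147.39 Y61.67
G1 X148.94 Y47.71
G1 X137.62 Y39.39
G1 X124.75 Y45.03
G1 X123.20 Y58.99
M5
G0 X99.98 Y58.80
M3 S564
G1 X178.05 Y133.05 F2401
M5
G0 X75.80 Y189.81
M3 S564
G1 X101.88 Y189.81 F2401
G1 X101.88 Y114.55
G1 X75.80 Y114.55
G1 X75.80 Y189.81
M5
G0 X0.00 Y0.00

viewBox `0 0 203.88 222.57` with mm width/height → 1 unit = 1 mm. Flip: y_m = 222.57 − y_svg.

**Shape 1** — `<polygon>` regular polygon, stroke `#ff00ff` → score (S564, F2401). Machine vertices: (123.20,58.99) → (134.52,67.31) → (147.39,61.67) → (148.94,47.71) → (137.62,39.39) → (124.75,45.03) → (123.20,58.99). Closed: final G1 returns to the first vertex.

**Shape 2** — `<polyline>` line segment, stroke `#ff00ff` → score (S564, F2401). Machine vertices: (99.98,58.80) → (178.05,133.05). Open path.

**Shape 3** — `<rect>` rectangle, stroke `#ff00ff` → score (S564, F2401). Machine vertices: (75.80,189.81) → (101.88,189.81) → (101.88,114.55) → (75.80,114.55) → (75.80,189.81). Closed: final G1 returns to the first vertex.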